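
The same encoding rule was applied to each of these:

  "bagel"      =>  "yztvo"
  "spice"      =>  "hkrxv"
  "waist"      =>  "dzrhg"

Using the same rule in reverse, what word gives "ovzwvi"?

Each pair mirrors across the alphabet (b↔y, a↔z, g↔t): positions sum to 25. This is the alphabet-reversal cipher (Atbash): a becomes z, b becomes y, etc.
Reversing it on ovzwvi: o↔l, v↔e, z↔a, w↔d, v↔e, i↔r.

leader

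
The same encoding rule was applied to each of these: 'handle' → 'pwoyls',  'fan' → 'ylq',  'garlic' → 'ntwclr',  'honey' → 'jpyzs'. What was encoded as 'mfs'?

hub

The output letters match the input read backwards, each shifted +11: handle reversed is eldnah. Read the word backwards and shift each letter +11.
Undoing it on mfs: shift back: m−11=b, f−11=u, s−11=h → buh; then reverse → hub.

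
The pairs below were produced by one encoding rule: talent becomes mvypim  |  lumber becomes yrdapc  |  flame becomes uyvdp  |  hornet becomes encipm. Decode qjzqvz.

This is an affine cipher: with a=0,…,z=25, each position x becomes (5x+21) mod 26.
Reversing it on qjzqvz: q(16)→21·(16−21)≡25=z; j(9)→21·(9−21)≡8=i; z(25)→21·(25−21)≡6=g; q(16)→21·(16−21)≡25=z; v(21)→21·(21−21)≡0=a; z(25)→21·(25−21)≡6=g (all mod 26).

zigzag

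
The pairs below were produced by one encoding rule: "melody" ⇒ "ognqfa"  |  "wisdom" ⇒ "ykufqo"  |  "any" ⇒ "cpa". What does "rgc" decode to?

Each letter is shifted forward by 2 in the alphabet (a Caesar shift of +2).
Decoding rgc: r−2=p, g−2=e, c−2=a.

pea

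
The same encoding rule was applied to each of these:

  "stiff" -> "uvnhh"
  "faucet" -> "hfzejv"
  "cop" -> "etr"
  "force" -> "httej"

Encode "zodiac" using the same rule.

btfnfe

The shift depends on letter class: consonant s→u is +2, but vowel i→n is +5. Two shifts are in play — +5 for a/e/i/o/u, +2 for every other letter.
Applying it to zodiac: z(cons)+2=b, o(vowel)+5=t, d(cons)+2=f, i(vowel)+5=n, a(vowel)+5=f, c(cons)+2=e.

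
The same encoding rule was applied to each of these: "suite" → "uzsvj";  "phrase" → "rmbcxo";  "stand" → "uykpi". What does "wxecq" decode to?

usual

A repeating key of period 3 is used — shifts +2, +5, +10 over and over.
Undoing it on wxecq: w−2=u, x−5=s, e−10=u, c−2=a, q−5=l.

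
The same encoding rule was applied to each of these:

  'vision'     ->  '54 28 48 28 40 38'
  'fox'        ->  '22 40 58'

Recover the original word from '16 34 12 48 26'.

v(#22)→54 and i(#9)→28: differences scale by 2, so n = 2·pos + 10. With a=1..z=26, the number is 2·pos + 10.
Undoing it on 16 34 12 48 26: 16→(16−10)÷2=3=c, 34→(34−10)÷2=12=l, 12→(12−10)÷2=1=a, 48→(48−10)÷2=19=s, 26→(26−10)÷2=8=h.

clash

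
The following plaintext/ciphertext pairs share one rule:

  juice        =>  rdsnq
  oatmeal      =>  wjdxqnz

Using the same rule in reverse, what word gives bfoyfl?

twenty

In juice: j→r is +8, u→d is +9, i→s is +10, c→n is +11 — the shift increases by 1 each position. The shift increases by 1 at each position, starting from +8: 8, 9, 10, ….
Decoding bfoyfl: b−8=t, f−9=w, o−10=e, y−11=n, f−12=t, l−13=y.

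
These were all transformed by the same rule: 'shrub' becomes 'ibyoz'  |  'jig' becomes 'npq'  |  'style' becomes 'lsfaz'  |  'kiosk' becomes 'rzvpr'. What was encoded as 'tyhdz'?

The output letters match the input read backwards, each shifted +7: shrub reversed is burhs. Two steps: reverse the string, then apply a Caesar shift of +7.
Decoding tyhdz: shift back: t−7=m, y−7=r, h−7=a, d−7=w, z−7=s → mraws; then reverse → swarm.

swarm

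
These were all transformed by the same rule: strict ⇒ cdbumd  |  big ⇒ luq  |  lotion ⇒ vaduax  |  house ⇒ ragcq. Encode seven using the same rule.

cqfqx

The shift depends on letter class: consonant s→c is +10, but vowel i→u is +12. Vowels shift forward by 12 and consonants shift forward by 10.
On seven: s(cons)+10=c, e(vowel)+12=q, v(cons)+10=f, e(vowel)+12=q, n(cons)+10=x.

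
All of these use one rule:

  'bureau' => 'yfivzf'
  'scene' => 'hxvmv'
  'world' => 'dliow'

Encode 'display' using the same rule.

wrhkozb

Each pair mirrors across the alphabet (b↔y, u↔f, r↔i): positions sum to 25. Letters are reflected about the middle of the alphabet (position → 25−position): Atbash.
Applying it to display: d↔w, i↔r, s↔h, p↔k, l↔o, a↔z, y↔b.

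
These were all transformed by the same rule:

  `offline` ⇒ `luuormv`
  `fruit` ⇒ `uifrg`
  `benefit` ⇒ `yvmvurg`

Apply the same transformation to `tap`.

Each letter is replaced by its mirror in the alphabet: a↔z, b↔y, c↔x, and so on (the Atbash cipher).
For tap: t↔g, a↔z, p↔k.

gzk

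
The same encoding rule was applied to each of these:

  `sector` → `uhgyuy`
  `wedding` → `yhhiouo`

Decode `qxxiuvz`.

The shift increases by 1 at each position, starting from +2: 2, 3, 4, ….
Decoding qxxiuvz: q−2=o, x−3=u, x−4=t, i−5=d, u−6=o, v−7=o, z−8=r.

outdoor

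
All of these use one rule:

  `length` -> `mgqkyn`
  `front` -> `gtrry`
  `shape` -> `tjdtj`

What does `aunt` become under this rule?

bwqx

In length: l→m is +1, e→g is +2, n→q is +3, g→k is +4 — the shift increases by 1 each position. Each letter shifts forward by (position + 1), i.e. 1, 2, 3, … — the shift grows by one for each successive letter.
On aunt: a+1=b, u+2=w, n+3=q, t+4=x.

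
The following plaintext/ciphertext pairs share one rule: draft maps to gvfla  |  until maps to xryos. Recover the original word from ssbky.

In draft: d→g is +3, r→v is +4, a→f is +5, f→l is +6 — the shift increases by 1 each position. Each letter shifts forward by (position + 3), i.e. 3, 4, 5, … — the shift grows by one for each successive letter.
Undoing it on ssbky: s−3=p, s−4=o, b−5=w, k−6=e, y−7=r.

power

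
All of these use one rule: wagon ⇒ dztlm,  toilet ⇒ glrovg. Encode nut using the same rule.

mfg

Each pair mirrors across the alphabet (w↔d, a↔z, g↔t): positions sum to 25. This is the alphabet-reversal cipher (Atbash): a becomes z, b becomes y, etc.
Applying it to nut: n↔m, u↔f, t↔g.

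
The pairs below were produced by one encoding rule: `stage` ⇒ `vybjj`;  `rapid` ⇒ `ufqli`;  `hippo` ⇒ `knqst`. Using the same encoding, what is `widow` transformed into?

Shifts by position in stage: pos 0: s→v (+3), pos 1: t→y (+5), pos 2: a→b (+1), pos 3: g→j (+3), pos 4: e→j (+5) — repeating every 3. The shifts repeat in a cycle of length 3: positions 0,1,… shift by +3, +5, +1, then the pattern repeats.
For widow: w+3=z, i+5=n, d+1=e, o+3=r, w+5=b.

znerb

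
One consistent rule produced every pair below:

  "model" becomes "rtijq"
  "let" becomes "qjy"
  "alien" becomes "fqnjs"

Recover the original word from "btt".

woo

Compare letters: m→r is +5, o→t is +5, d→i is +5 — a constant shift. It's a constant shift of +5 (ROT5).
Decoding btt: b−5=w, t−5=o, t−5=o.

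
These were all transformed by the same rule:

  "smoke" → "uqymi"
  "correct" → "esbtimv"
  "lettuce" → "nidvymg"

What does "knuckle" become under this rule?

Shifts by position in smoke: pos 0: s→u (+2), pos 1: m→q (+4), pos 2: o→y (+10), pos 3: k→m (+2), pos 4: e→i (+4) — repeating every 3. A repeating key of period 3 is used — shifts +2, +4, +10 over and over.
For knuckle: k+2=m, n+4=r, u+10=e, c+2=e, k+4=o, l+10=v, e+2=g.

mreeovg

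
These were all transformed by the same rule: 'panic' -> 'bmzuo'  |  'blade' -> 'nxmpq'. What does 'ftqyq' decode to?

Compare letters: p→b is +12, a→m is +12, n→z is +12 — a constant shift. This is a Caesar cipher with shift 12.
Undoing it on ftqyq: f−12=t, t−12=h, q−12=e, y−12=m, q−12=e.

theme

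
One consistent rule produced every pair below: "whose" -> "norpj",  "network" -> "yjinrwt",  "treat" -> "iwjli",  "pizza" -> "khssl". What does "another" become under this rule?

lyriojw

Treating letters as 0–25, the rule is x ↦ 19x + 11 (mod 26).
On another: a(0)→19·0+11≡11=l; n(13)→19·13+11≡24=y; o(14)→19·14+11≡17=r; t(19)→19·19+11≡8=i; h(7)→19·7+11≡14=o; e(4)→19·4+11≡9=j; r(17)→19·17+11≡22=w (all mod 26).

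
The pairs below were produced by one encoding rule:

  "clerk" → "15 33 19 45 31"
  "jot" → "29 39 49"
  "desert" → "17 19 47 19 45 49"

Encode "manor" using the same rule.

Each letter becomes 2×(its alphabet position, a=1..z=26) + 9.
Applying it to manor: m=13→35, a=1→11, n=14→37, o=15→39, r=18→45.

35 11 37 39 45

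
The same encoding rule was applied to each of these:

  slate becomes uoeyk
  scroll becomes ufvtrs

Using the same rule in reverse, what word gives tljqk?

In slate: s→u is +2, l→o is +3, a→e is +4, t→y is +5 — the shift increases by 1 each position. Each letter shifts forward by (position + 2), i.e. 2, 3, 4, … — the shift grows by one for each successive letter.
Undoing it on tljqk: t−2=r, l−3=i, j−4=f, q−5=l, k−6=e.

rifle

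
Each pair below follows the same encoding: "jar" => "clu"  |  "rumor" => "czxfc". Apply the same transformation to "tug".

The output letters match the input read backwards, each shifted +11: jar reversed is raj. Two steps: reverse the string, then apply a Caesar shift of +11.
Applying it to tug: reverse → gut; then shift: g+11=r, u+11=f, t+11=e.

rfe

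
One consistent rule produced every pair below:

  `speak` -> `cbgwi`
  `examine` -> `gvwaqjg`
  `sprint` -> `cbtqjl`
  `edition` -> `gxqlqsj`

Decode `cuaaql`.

This is an affine cipher: with a=0,…,z=25, each position x becomes (9x+22) mod 26.
Reversing it on cuaaql: c(2)→3·(2−22)≡18=s; u(20)→3·(20−22)≡20=u; a(0)→3·(0−22)≡12=m; a(0)→3·(0−22)≡12=m; q(16)→3·(16−22)≡8=i; l(11)→3·(11−22)≡19=t (all mod 26).

summit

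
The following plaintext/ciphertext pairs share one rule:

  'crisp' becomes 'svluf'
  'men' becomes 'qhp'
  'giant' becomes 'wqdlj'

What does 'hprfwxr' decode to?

Read the word backwards and shift each letter +3.
Undoing it on hprfwxr: shift back: h−3=e, p−3=m, r−3=o, f−3=c, w−3=t, x−3=u, r−3=o → emoctuo; then reverse → outcome.

outcome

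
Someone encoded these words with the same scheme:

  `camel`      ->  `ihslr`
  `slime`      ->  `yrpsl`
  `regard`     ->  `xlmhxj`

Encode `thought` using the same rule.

The shift depends on letter class: consonant c→i is +6, but vowel a→h is +7. Two shifts are in play — +7 for a/e/i/o/u, +6 for every other letter.
Applying it to thought: t(cons)+6=z, h(cons)+6=n, o(vowel)+7=v, u(vowel)+7=b, g(cons)+6=m, h(cons)+6=n, t(cons)+6=z.

znvbmnz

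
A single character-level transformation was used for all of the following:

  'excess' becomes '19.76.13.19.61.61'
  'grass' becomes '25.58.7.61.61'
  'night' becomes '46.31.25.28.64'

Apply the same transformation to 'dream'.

16.58.19.7.43

Each letter becomes 3×(its alphabet position, a=1..z=26) + 4.
For dream: d=4→16, r=18→58, e=5→19, a=1→7, m=13→43.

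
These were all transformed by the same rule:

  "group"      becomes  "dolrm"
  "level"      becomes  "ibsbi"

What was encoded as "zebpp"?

Each letter is shifted forward by 23 in the alphabet (a Caesar shift of +23).
Reversing it on zebpp: z−23=c, e−23=h, b−23=e, p−23=s, p−23=s.

chess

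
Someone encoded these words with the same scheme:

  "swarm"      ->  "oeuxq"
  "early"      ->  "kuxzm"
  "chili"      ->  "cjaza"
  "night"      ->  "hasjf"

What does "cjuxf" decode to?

s(18)→o(14) and w(22)→e(4) fit y≡17x+20 (mod 26); the inverse of 17 mod 26 is 23. Treating letters as 0–25, the rule is x ↦ 17x + 20 (mod 26).
Decoding cjuxf: c(2)→23·(2−20)≡2=c; j(9)→23·(9−20)≡7=h; u(20)→23·(20−20)≡0=a; x(23)→23·(23−20)≡17=r; f(5)→23·(5−20)≡19=t (all mod 26).

chart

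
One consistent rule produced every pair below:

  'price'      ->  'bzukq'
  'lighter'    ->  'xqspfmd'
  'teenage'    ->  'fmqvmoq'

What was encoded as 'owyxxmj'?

Shifts by position in price: pos 0: p→b (+12), pos 1: r→z (+8), pos 2: i→u (+12), pos 3: c→k (+8) — repeating every 2. It's a Vigenère-style cipher with numeric key [12,8]: position i shifts by key[i mod 2].
Undoing it on owyxxmj: o−12=c, w−8=o, y−12=m, x−8=p, x−12=l, m−8=e, j−12=x.

complex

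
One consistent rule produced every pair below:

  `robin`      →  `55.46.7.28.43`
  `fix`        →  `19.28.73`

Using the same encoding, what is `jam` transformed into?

Each letter becomes 3×(its alphabet position, a=1..z=26) + 1.
Applying it to jam: j=10→31, a=1→4, m=13→40.

31.4.40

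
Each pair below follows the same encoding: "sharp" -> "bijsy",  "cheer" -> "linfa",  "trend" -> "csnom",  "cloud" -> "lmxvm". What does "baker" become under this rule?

Shifts by position in sharp: pos 0: s→b (+9), pos 1: h→i (+1), pos 2: a→j (+9), pos 3: r→s (+1) — repeating every 2. The shifts repeat in a cycle of length 2: positions 0,1,… shift by +9, +1, then the pattern repeats.
For baker: b+9=k, a+1=b, k+9=t, e+1=f, r+9=a.

kbtfa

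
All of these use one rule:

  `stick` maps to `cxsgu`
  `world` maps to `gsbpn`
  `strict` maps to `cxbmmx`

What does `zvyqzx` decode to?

prompt

Shifts by position in stick: pos 0: s→c (+10), pos 1: t→x (+4), pos 2: i→s (+10), pos 3: c→g (+4) — repeating every 2. It's a Vigenère-style cipher with numeric key [10,4]: position i shifts by key[i mod 2].
Reversing it on zvyqzx: z−10=p, v−4=r, y−10=o, q−4=m, z−10=p, x−4=t.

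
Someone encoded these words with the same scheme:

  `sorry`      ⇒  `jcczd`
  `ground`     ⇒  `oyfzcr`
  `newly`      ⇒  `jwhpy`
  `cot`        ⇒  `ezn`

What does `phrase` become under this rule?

Two steps: reverse the string, then apply a Caesar shift of +11.
On phrase: reverse → esarhp; then shift: e+11=p, s+11=d, a+11=l, r+11=c, h+11=s, p+11=a.

pdlcsa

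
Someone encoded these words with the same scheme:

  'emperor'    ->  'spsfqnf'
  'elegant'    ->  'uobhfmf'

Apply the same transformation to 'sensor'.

sptoft

The word is reversed, then every letter is shifted forward by 1.
For sensor: reverse → rosnes; then shift: r+1=s, o+1=p, s+1=t, n+1=o, e+1=f, s+1=t.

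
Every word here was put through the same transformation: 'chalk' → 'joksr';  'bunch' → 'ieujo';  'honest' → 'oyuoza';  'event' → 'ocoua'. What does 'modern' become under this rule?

Vowels shift forward by 10 and consonants shift forward by 7.
For modern: m(cons)+7=t, o(vowel)+10=y, d(cons)+7=k, e(vowel)+10=o, r(cons)+7=y, n(cons)+7=u.

tykoyu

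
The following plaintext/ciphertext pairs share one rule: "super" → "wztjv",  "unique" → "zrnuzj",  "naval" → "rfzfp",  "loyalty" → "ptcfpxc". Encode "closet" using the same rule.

The rule splits by letter class: vowels +5, consonants +4.
Applying it to closet: c(cons)+4=g, l(cons)+4=p, o(vowel)+5=t, s(cons)+4=w, e(vowel)+5=j, t(cons)+4=x.

gptwjx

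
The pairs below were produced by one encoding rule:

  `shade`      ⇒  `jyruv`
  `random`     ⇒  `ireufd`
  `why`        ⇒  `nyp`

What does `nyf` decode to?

Compare letters: s→j is +17, h→y is +17, a→r is +17 — a constant shift. Each letter is shifted forward by 17 in the alphabet (a Caesar shift of +17).
Reversing it on nyf: n−17=w, y−17=h, f−17=o.

who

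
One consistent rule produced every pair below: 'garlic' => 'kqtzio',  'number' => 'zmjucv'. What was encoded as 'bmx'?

The output letters match the input read backwards, each shifted +8: garlic reversed is cilrag. Read the word backwards and shift each letter +8.
Reversing it on bmx: shift back: b−8=t, m−8=e, x−8=p → tep; then reverse → pet.

pet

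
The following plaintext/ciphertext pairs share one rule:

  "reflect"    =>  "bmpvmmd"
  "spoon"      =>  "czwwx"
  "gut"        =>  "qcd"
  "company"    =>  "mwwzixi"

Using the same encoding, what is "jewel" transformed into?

tmgmv

The shift depends on letter class: consonant r→b is +10, but vowel e→m is +8. The rule splits by letter class: vowels +8, consonants +10.
On jewel: j(cons)+10=t, e(vowel)+8=m, w(cons)+10=g, e(vowel)+8=m, l(cons)+10=v.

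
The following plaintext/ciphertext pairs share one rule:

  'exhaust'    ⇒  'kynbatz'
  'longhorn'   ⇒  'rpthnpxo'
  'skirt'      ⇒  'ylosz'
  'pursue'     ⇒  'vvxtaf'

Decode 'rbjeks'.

It's a Vigenère-style cipher with numeric key [6,1]: position i shifts by key[i mod 2].
Reversing it on rbjeks: r−6=l, b−1=a, j−6=d, e−1=d, k−6=e, s−1=r.

ladder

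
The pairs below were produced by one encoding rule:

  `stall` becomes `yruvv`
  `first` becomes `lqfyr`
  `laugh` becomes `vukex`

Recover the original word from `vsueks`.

league

s(18)→y(24) and t(19)→r(17) fit y≡19x+20 (mod 26); the inverse of 19 mod 26 is 11. Each letter's alphabet position (a=0..z=25) is mapped through 19·x+20 mod 26 — an affine cipher.
Decoding vsueks: v(21)→11·(21−20)≡11=l; s(18)→11·(18−20)≡4=e; u(20)→11·(20−20)≡0=a; e(4)→11·(4−20)≡6=g; k(10)→11·(10−20)≡20=u; s(18)→11·(18−20)≡4=e (all mod 26).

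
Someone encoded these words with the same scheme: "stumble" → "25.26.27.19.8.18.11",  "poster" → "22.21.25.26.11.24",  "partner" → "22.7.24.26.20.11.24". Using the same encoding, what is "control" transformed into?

9.21.20.26.24.21.18

s is letter #19 and maps to 25: an offset of 6. Each letter is replaced by its alphabet position (a=1..z=26) + 6.
Applying it to control: c=3→9, o=15→21, n=14→20, t=20→26, r=18→24, o=15→21, l=12→18.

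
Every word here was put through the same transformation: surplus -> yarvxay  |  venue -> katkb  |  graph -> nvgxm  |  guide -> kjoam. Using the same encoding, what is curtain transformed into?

togzxai

The output letters match the input read backwards, each shifted +6: surplus reversed is sulprus. Two steps: reverse the string, then apply a Caesar shift of +6.
On curtain: reverse → niatruc; then shift: n+6=t, i+6=o, a+6=g, t+6=z, r+6=x, u+6=a, c+6=i.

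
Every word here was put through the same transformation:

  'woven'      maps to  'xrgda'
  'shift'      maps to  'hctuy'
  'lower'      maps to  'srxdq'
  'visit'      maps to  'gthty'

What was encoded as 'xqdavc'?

Each letter's alphabet position (a=0..z=25) is mapped through 17·x+13 mod 26 — an affine cipher.
Undoing it on xqdavc: x(23)→23·(23−13)≡22=w; q(16)→23·(16−13)≡17=r; d(3)→23·(3−13)≡4=e; a(0)→23·(0−13)≡13=n; v(21)→23·(21−13)≡2=c; c(2)→23·(2−13)≡7=h (all mod 26).

wrench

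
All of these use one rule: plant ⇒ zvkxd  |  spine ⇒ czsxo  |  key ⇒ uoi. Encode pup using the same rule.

Compare letters: p→z is +10, l→v is +10, a→k is +10 — a constant shift. This is a Caesar cipher with shift 10.
For pup: p+10=z, u+10=e, p+10=z.

zez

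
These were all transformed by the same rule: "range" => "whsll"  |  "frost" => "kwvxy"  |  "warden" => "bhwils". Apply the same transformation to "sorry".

The shift depends on letter class: consonant r→w is +5, but vowel a→h is +7. Vowels shift forward by 7 and consonants shift forward by 5.
On sorry: s(cons)+5=x, o(vowel)+7=v, r(cons)+5=w, r(cons)+5=w, y(cons)+5=d.

xvwwd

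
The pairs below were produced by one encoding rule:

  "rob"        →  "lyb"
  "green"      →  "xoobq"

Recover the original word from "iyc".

soy

The output letters match the input read backwards, each shifted +10: rob reversed is bor. The word is reversed, then every letter is shifted forward by 10.
Reversing it on iyc: shift back: i−10=y, y−10=o, c−10=s → yos; then reverse → soy.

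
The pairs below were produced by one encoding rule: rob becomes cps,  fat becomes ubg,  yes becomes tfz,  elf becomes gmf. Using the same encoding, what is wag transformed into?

The output letters match the input read backwards, each shifted +1: rob reversed is bor. Two steps: reverse the string, then apply a Caesar shift of +1.
On wag: reverse → gaw; then shift: g+1=h, a+1=b, w+1=x.

hbx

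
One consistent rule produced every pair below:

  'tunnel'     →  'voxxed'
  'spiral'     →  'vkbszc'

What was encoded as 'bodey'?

outer

The word is reversed, then every letter is shifted forward by 10.
Decoding bodey: shift back: b−10=r, o−10=e, d−10=t, e−10=u, y−10=o → retuo; then reverse → outer.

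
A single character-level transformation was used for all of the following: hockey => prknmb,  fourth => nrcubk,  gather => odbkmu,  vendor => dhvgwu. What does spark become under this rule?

asius

Shifts by position in hockey: pos 0: h→p (+8), pos 1: o→r (+3), pos 2: c→k (+8), pos 3: k→n (+3) — repeating every 2. The shifts repeat in a cycle of length 2: positions 0,1,… shift by +8, +3, then the pattern repeats.
On spark: s+8=a, p+3=s, a+8=i, r+3=u, k+8=s.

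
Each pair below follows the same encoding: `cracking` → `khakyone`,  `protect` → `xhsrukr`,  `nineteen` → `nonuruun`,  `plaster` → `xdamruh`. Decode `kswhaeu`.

courage

Treating letters as 0–25, the rule is x ↦ 5x + 0 (mod 26).
Undoing it on kswhaeu: k(10)→21·(10−0)≡2=c; s(18)→21·(18−0)≡14=o; w(22)→21·(22−0)≡20=u; h(7)→21·(7−0)≡17=r; a(0)→21·(0−0)≡0=a; e(4)→21·(4−0)≡6=g; u(20)→21·(20−0)≡4=e (all mod 26).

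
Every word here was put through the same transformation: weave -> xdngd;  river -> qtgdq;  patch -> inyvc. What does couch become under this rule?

vrpvc

Each letter's alphabet position (a=0..z=25) is mapped through 17·x+13 mod 26 — an affine cipher.
Applying it to couch: c(2)→17·2+13≡21=v; o(14)→17·14+13≡17=r; u(20)→17·20+13≡15=p; c(2)→17·2+13≡21=v; h(7)→17·7+13≡2=c (all mod 26).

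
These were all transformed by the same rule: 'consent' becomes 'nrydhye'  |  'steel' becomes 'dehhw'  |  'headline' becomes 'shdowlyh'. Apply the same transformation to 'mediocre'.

xholrnch

The shift depends on letter class: consonant c→n is +11, but vowel o→r is +3. The rule splits by letter class: vowels +3, consonants +11.
Applying it to mediocre: m(cons)+11=x, e(vowel)+3=h, d(cons)+11=o, i(vowel)+3=l, o(vowel)+3=r, c(cons)+11=n, r(cons)+11=c, e(vowel)+3=h.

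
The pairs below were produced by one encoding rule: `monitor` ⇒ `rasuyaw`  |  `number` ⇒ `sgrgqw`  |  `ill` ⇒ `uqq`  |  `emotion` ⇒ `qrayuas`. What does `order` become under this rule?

awiqw

Two shifts are in play — +12 for a/e/i/o/u, +5 for every other letter.
On order: o(vowel)+12=a, r(cons)+5=w, d(cons)+5=i, e(vowel)+12=q, r(cons)+5=w.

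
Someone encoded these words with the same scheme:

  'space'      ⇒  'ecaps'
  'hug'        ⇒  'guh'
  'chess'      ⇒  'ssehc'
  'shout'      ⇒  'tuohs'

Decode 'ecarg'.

The word is simply reversed.
Decoding ecarg: then reverse → grace.

grace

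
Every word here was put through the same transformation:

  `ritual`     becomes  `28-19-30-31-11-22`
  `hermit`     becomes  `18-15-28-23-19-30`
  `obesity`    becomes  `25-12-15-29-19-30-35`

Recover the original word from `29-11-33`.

saw

r is letter #18 and maps to 28: an offset of 10. Letters become their 1-based position plus 10 (so a→11, b→12, …).
Decoding 29-11-33: 29→(29−10)÷1=19=s, 11→(11−10)÷1=1=a, 33→(33−10)÷1=23=w.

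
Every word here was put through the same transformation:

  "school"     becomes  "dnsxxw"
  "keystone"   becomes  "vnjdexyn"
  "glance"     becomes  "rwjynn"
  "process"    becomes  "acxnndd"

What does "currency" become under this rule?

The shift depends on letter class: consonant s→d is +11, but vowel o→x is +9. Vowels shift forward by 9 and consonants shift forward by 11.
On currency: c(cons)+11=n, u(vowel)+9=d, r(cons)+11=c, r(cons)+11=c, e(vowel)+9=n, n(cons)+11=y, c(cons)+11=n, y(cons)+11=j.

ndccnynj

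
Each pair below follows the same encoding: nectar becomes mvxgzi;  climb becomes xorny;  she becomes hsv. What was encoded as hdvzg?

Letters are reflected about the middle of the alphabet (position → 25−position): Atbash.
Decoding hdvzg: h↔s, d↔w, v↔e, z↔a, g↔t.

sweat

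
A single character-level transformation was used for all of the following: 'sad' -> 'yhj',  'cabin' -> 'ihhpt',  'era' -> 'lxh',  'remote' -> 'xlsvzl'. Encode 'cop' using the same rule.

ivv

Two shifts are in play — +7 for a/e/i/o/u, +6 for every other letter.
Applying it to cop: c(cons)+6=i, o(vowel)+7=v, p(cons)+6=v.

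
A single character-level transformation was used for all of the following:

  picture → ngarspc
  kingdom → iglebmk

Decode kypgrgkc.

maritime

Compare letters: p→n is +24, i→g is +24, c→a is +24 — a constant shift. Each letter is shifted forward by 24 in the alphabet (a Caesar shift of +24).
Decoding kypgrgkc: k−24=m, y−24=a, p−24=r, g−24=i, r−24=t, g−24=i, k−24=m, c−24=e.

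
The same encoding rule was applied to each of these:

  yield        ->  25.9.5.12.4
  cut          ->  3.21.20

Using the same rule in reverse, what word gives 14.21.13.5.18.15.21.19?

y is letter #25 and maps to 25: an offset of 0. Letters become their 1-indexed alphabet positions: a=1 … z=26.
Reversing it on 14.21.13.5.18.15.21.19: 14=n, 21=u, 13=m, 5=e, 18=r, 15=o, 21=u, 19=s.

numerous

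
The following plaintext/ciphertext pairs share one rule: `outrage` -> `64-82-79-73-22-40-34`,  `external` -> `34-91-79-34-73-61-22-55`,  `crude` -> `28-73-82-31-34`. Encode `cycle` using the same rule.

o(#15)→64 and u(#21)→82: differences scale by 3, so n = 3·pos + 19. The formula is n = 3×(alphabet index, a=1) + 19.
For cycle: c=3→28, y=25→94, c=3→28, l=12→55, e=5→34.

28-94-28-55-34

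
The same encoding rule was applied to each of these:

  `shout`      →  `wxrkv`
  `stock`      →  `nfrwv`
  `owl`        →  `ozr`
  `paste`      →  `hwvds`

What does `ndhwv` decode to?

steak

The output letters match the input read backwards, each shifted +3: shout reversed is tuohs. Two steps: reverse the string, then apply a Caesar shift of +3.
Reversing it on ndhwv: shift back: n−3=k, d−3=a, h−3=e, w−3=t, v−3=s → kaets; then reverse → steak.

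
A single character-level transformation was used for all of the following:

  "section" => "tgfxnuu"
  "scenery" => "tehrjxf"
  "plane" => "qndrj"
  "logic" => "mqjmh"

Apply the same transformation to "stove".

Letter i (0-indexed) is shifted by i+1, so successive shifts are 1, 2, 3, ….
Applying it to stove: s+1=t, t+2=v, o+3=r, v+4=z, e+5=j.

tvrzj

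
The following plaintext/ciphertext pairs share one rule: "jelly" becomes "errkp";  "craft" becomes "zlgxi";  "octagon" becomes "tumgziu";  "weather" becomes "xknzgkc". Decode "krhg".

able

Read the word backwards and shift each letter +6.
Reversing it on krhg: shift back: k−6=e, r−6=l, h−6=b, g−6=a → elba; then reverse → able.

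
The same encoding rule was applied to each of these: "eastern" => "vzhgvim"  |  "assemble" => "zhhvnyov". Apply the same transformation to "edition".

Each pair mirrors across the alphabet (e↔v, a↔z, s↔h): positions sum to 25. Letters are reflected about the middle of the alphabet (position → 25−position): Atbash.
On edition: e↔v, d↔w, i↔r, t↔g, i↔r, o↔l, n↔m.

vwrgrlm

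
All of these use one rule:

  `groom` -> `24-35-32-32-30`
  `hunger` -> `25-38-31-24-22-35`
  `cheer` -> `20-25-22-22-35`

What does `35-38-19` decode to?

g is letter #7 and maps to 24: an offset of 17. The number is (letter's place in the alphabet, a=1) + 17.
Reversing it on 35-38-19: 35→(35−17)÷1=18=r, 38→(38−17)÷1=21=u, 19→(19−17)÷1=2=b.

rub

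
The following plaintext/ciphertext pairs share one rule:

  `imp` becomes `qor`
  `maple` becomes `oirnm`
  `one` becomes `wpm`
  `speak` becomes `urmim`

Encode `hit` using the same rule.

jqv

The shift depends on letter class: consonant m→o is +2, but vowel i→q is +8. The rule splits by letter class: vowels +8, consonants +2.
For hit: h(cons)+2=j, i(vowel)+8=q, t(cons)+2=v.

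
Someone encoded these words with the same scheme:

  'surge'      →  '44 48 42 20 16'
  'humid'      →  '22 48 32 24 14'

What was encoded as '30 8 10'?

lab

s(#19)→44 and u(#21)→48: differences scale by 2, so n = 2·pos + 6. With a=1..z=26, the number is 2·pos + 6.
Decoding 30 8 10: 30→(30−6)÷2=12=l, 8→(8−6)÷2=1=a, 10→(10−6)÷2=2=b.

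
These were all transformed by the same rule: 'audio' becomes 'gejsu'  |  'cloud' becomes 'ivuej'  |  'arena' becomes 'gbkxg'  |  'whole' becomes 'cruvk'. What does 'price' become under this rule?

vbomk

Shifts by position in audio: pos 0: a→g (+6), pos 1: u→e (+10), pos 2: d→j (+6), pos 3: i→s (+10) — repeating every 2. A repeating key of period 2 is used — shifts +6, +10 over and over.
For price: p+6=v, r+10=b, i+6=o, c+10=m, e+6=k.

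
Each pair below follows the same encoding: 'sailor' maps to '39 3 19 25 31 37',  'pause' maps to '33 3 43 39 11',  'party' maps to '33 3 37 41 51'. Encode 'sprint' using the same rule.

s(#19)→39 and a(#1)→3: differences scale by 2, so n = 2·pos + 1. With a=1..z=26, the number is 2·pos + 1.
For sprint: s=19→39, p=16→33, r=18→37, i=9→19, n=14→29, t=20→41.

39 33 37 19 29 41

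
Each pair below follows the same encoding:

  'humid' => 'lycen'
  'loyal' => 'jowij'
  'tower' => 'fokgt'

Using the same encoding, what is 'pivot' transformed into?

herof

This is an affine cipher: with a=0,…,z=25, each position x becomes (19x+8) mod 26.
Applying it to pivot: p(15)→19·15+8≡7=h; i(8)→19·8+8≡4=e; v(21)→19·21+8≡17=r; o(14)→19·14+8≡14=o; t(19)→19·19+8≡5=f (all mod 26).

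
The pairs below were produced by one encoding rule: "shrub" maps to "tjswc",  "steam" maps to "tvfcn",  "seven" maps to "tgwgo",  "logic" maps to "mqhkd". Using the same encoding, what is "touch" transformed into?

Shifts by position in shrub: pos 0: s→t (+1), pos 1: h→j (+2), pos 2: r→s (+1), pos 3: u→w (+2) — repeating every 2. A repeating key of period 2 is used — shifts +1, +2 over and over.
Applying it to touch: t+1=u, o+2=q, u+1=v, c+2=e, h+1=i.

uqvei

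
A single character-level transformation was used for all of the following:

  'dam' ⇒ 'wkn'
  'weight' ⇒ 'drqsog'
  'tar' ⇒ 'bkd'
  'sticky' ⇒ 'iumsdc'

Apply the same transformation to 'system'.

The output letters match the input read backwards, each shifted +10: dam reversed is mad. Read the word backwards and shift each letter +10.
On system: reverse → metsys; then shift: m+10=w, e+10=o, t+10=d, s+10=c, y+10=i, s+10=c.

wodcic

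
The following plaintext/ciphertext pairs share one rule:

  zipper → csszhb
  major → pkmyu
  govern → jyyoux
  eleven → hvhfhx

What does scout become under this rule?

vmrew

A repeating key of period 2 is used — shifts +3, +10 over and over.
For scout: s+3=v, c+10=m, o+3=r, u+10=e, t+3=w.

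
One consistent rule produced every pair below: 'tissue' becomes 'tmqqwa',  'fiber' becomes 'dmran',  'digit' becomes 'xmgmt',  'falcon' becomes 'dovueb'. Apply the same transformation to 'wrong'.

cnebg

t(19)→t(19) and i(8)→m(12) fit y≡3x+14 (mod 26); the inverse of 3 mod 26 is 9. Each letter's alphabet position (a=0..z=25) is mapped through 3·x+14 mod 26 — an affine cipher.
Applying it to wrong: w(22)→3·22+14≡2=c; r(17)→3·17+14≡13=n; o(14)→3·14+14≡4=e; n(13)→3·13+14≡1=b; g(6)→3·6+14≡6=g (all mod 26).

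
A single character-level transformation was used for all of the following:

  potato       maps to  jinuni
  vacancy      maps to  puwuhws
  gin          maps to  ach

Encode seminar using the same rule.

mygchul

Each letter is shifted forward by 20 in the alphabet (a Caesar shift of +20).
Applying it to seminar: s+20=m, e+20=y, m+20=g, i+20=c, n+20=h, a+20=u, r+20=l.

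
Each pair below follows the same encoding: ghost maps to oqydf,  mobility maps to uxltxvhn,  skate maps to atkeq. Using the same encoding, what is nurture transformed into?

Each letter shifts forward by (position + 8), i.e. 8, 9, 10, … — the shift grows by one for each successive letter.
Applying it to nurture: n+8=v, u+9=d, r+10=b, t+11=e, u+12=g, r+13=e, e+14=s.

vdbeges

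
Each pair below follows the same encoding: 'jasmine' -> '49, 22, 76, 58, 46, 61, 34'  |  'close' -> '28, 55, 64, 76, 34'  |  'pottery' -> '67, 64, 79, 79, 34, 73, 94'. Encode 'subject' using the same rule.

76, 82, 25, 49, 34, 28, 79

The formula is n = 3×(alphabet index, a=1) + 19.
Applying it to subject: s=19→76, u=21→82, b=2→25, j=10→49, e=5→34, c=3→28, t=20→79.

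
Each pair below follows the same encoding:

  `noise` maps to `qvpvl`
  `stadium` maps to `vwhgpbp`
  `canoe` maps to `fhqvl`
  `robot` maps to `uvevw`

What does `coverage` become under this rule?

The shift depends on letter class: consonant n→q is +3, but vowel o→v is +7. The rule splits by letter class: vowels +7, consonants +3.
On coverage: c(cons)+3=f, o(vowel)+7=v, v(cons)+3=y, e(vowel)+7=l, r(cons)+3=u, a(vowel)+7=h, g(cons)+3=j, e(vowel)+7=l.

fvyluhjl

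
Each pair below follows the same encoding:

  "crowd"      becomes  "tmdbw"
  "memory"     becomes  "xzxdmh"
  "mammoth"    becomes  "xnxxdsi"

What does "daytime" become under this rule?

wnhslxz

This is an affine cipher: with a=0,…,z=25, each position x becomes (3x+13) mod 26.
On daytime: d(3)→3·3+13≡22=w; a(0)→3·0+13≡13=n; y(24)→3·24+13≡7=h; t(19)→3·19+13≡18=s; i(8)→3·8+13≡11=l; m(12)→3·12+13≡23=x; e(4)→3·4+13≡25=z (all mod 26).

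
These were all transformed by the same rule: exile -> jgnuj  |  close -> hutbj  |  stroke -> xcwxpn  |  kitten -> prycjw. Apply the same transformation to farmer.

kjwvja

Shifts by position in exile: pos 0: e→j (+5), pos 1: x→g (+9), pos 2: i→n (+5), pos 3: l→u (+9) — repeating every 2. The shifts repeat in a cycle of length 2: positions 0,1,… shift by +5, +9, then the pattern repeats.
On farmer: f+5=k, a+9=j, r+5=w, m+9=v, e+5=j, r+9=a.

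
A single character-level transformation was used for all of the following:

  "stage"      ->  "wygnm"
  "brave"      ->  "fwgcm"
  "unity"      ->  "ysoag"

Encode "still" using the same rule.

In stage: s→w is +4, t→y is +5, a→g is +6, g→n is +7 — the shift increases by 1 each position. Letter i (0-indexed) is shifted by i+4, so successive shifts are 4, 5, 6, ….
For still: s+4=w, t+5=y, i+6=o, l+7=s, l+8=t.

wyost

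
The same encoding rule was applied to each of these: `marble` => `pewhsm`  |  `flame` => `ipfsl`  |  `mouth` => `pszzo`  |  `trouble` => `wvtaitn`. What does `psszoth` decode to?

monthly

In marble: m→p is +3, a→e is +4, r→w is +5, b→h is +6 — the shift increases by 1 each position. Letter i (0-indexed) is shifted by i+3, so successive shifts are 3, 4, 5, ….
Decoding psszoth: p−3=m, s−4=o, s−5=n, z−6=t, o−7=h, t−8=l, h−9=y.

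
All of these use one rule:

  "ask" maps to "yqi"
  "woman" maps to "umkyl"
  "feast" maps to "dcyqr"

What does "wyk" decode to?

Compare letters: a→y is +24, s→q is +24, k→i is +24 — a constant shift. Every letter moves 24 places later in the alphabet, wrapping around z→a.
Undoing it on wyk: w−24=y, y−24=a, k−24=m.

yam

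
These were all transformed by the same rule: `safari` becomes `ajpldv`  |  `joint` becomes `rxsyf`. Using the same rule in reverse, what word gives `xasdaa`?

In safari: s→a is +8, a→j is +9, f→p is +10, a→l is +11 — the shift increases by 1 each position. The shift increases by 1 at each position, starting from +8: 8, 9, 10, ….
Decoding xasdaa: x−8=p, a−9=r, s−10=i, d−11=s, a−12=o, a−13=n.

prison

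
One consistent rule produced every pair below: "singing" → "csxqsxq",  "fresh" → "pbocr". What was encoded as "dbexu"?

Compare letters: s→c is +10, i→s is +10, n→x is +10 — a constant shift. This is a Caesar cipher with shift 10.
Reversing it on dbexu: d−10=t, b−10=r, e−10=u, x−10=n, u−10=k.

trunk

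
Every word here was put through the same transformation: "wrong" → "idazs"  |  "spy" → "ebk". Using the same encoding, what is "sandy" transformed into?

emzpk

Compare letters: w→i is +12, r→d is +12, o→a is +12 — a constant shift. This is a Caesar cipher with shift 12.
Applying it to sandy: s+12=e, a+12=m, n+12=z, d+12=p, y+12=k.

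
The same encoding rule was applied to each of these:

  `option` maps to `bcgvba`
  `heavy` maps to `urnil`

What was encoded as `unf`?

Each letter is shifted forward by 13 in the alphabet (a Caesar shift of +13).
Reversing it on unf: u−13=h, n−13=a, f−13=s.

has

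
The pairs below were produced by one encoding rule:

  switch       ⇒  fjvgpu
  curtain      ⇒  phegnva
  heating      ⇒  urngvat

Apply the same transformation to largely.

ynetryl

This is a Caesar cipher with shift 13.
For largely: l+13=y, a+13=n, r+13=e, g+13=t, e+13=r, l+13=y, y+13=l.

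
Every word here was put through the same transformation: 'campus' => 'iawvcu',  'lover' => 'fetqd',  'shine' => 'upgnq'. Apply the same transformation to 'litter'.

c(2)→i(8) and a(0)→a(0) fit y≡17x+0 (mod 26); the inverse of 17 mod 26 is 23. Treating letters as 0–25, the rule is x ↦ 17x + 0 (mod 26).
On litter: l(11)→17·11+0≡5=f; i(8)→17·8+0≡6=g; t(19)→17·19+0≡11=l; t(19)→17·19+0≡11=l; e(4)→17·4+0≡16=q; r(17)→17·17+0≡3=d (all mod 26).

fgllqd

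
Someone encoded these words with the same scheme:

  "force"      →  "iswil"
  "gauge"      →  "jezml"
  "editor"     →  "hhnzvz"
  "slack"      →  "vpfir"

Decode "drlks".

Letter i (0-indexed) is shifted by i+3, so successive shifts are 3, 4, 5, ….
Undoing it on drlks: d−3=a, r−4=n, l−5=g, k−6=e, s−7=l.

angel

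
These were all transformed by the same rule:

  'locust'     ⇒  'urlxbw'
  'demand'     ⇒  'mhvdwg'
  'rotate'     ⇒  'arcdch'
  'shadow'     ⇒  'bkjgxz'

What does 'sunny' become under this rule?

The shifts repeat in a cycle of length 2: positions 0,1,… shift by +9, +3, then the pattern repeats.
For sunny: s+9=b, u+3=x, n+9=w, n+3=q, y+9=h.

bxwqh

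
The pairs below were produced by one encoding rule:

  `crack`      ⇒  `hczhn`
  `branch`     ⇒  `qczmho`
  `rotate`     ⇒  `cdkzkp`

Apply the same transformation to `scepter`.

thpukpc

c(2)→h(7) and r(17)→c(2) fit y≡17x+25 (mod 26); the inverse of 17 mod 26 is 23. Each letter's alphabet position (a=0..z=25) is mapped through 17·x+25 mod 26 — an affine cipher.
On scepter: s(18)→17·18+25≡19=t; c(2)→17·2+25≡7=h; e(4)→17·4+25≡15=p; p(15)→17·15+25≡20=u; t(19)→17·19+25≡10=k; e(4)→17·4+25≡15=p; r(17)→17·17+25≡2=c (all mod 26).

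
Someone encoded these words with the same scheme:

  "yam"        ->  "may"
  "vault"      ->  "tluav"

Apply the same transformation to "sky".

yks

The output letters match the input read backwards: yam reversed is may. The word is simply reversed.
On sky: reverse → yks.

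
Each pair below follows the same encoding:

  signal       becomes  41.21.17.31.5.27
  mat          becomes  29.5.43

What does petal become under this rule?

Each letter becomes 2×(its alphabet position, a=1..z=26) + 3.
For petal: p=16→35, e=5→13, t=20→43, a=1→5, l=12→27.

35.13.43.5.27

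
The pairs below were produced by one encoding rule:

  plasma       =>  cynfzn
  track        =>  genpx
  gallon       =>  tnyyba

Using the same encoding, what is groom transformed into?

tebbz

Compare letters: p→c is +13, l→y is +13, a→n is +13 — a constant shift. Every letter moves 13 places later in the alphabet, wrapping around z→a.
On groom: g+13=t, r+13=e, o+13=b, o+13=b, m+13=z.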